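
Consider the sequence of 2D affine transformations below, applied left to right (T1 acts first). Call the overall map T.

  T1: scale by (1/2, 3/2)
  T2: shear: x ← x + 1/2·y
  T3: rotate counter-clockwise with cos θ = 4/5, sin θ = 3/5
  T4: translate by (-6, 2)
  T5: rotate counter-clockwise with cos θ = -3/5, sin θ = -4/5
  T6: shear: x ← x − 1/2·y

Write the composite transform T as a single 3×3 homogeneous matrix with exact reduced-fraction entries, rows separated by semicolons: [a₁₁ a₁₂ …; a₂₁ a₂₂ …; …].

T = [1/4 15/8 17/5; -1/2 -3/4 18/5; 0 0 1]

T1 = [1/2 0 0; 0 3/2 0; 0 0 1]
T2·T1 = [1/2 3/4 0; 0 3/2 0; 0 0 1]
T3·…·T1 = [2/5 -3/10 0; 3/10 33/20 0; 0 0 1]
T4·…·T1 = [2/5 -3/10 -6; 3/10 33/20 2; 0 0 1]
T5·…·T1 = [0 3/2 26/5; -1/2 -3/4 18/5; 0 0 1]
T6·…·T1 = [1/4 15/8 17/5; -1/2 -3/4 18/5; 0 0 1]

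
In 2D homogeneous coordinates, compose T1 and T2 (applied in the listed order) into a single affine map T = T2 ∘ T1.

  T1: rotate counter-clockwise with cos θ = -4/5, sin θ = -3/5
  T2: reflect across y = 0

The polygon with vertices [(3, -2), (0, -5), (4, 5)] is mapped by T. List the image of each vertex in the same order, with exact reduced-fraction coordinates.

T1 rotate counter-clockwise with cos θ = -4/5, sin θ = -3/5: (3, -2) → (-18/5, -1/5); (0, -5) → (-3, 4); (4, 5) → (-1/5, -32/5)
T2 reflect across y = 0: (-18/5, -1/5) → (-18/5, 1/5); (-3, 4) → (-3, -4); (-1/5, -32/5) → (-1/5, 32/5)

image vertices: (-18/5, 1/5), (-3, -4), (-1/5, 32/5)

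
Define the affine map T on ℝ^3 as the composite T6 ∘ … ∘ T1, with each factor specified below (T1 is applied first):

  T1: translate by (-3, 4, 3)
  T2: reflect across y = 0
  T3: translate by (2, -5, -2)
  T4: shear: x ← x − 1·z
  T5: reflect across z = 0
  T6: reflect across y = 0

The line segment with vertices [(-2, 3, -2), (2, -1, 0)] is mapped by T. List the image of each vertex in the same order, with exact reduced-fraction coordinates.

image vertices: (-2, 12, 1), (0, 8, -1)

T1 translate by (-3, 4, 3): (-2, 3, -2) → (-5, 7, 1); (2, -1, 0) → (-1, 3, 3)
T2 reflect across y = 0: (-5, 7, 1) → (-5, -7, 1); (-1, 3, 3) → (-1, -3, 3)
T3 translate by (2, -5, -2): (-5, -7, 1) → (-3, -12, -1); (-1, -3, 3) → (1, -8, 1)
T4 shear: x ← x − 1·z: (-3, -12, -1) → (-2, -12, -1); (1, -8, 1) → (0, -8, 1)
T5 reflect across z = 0: (-2, -12, -1) → (-2, -12, 1); (0, -8, 1) → (0, -8, -1)
T6 reflect across y = 0: (-2, -12, 1) → (-2, 12, 1); (0, -8, -1) → (0, 8, -1)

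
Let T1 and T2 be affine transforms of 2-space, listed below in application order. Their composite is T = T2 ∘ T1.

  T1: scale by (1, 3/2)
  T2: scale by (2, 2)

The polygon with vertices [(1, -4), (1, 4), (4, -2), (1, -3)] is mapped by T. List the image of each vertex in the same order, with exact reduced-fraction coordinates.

T1 scale by (1, 3/2): (1, -4) → (1, -6); (1, 4) → (1, 6); (4, -2) → (4, -3); (1, -3) → (1, -9/2)
T2 scale by (2, 2): (1, -6) → (2, -12); (1, 6) → (2, 12); (4, -3) → (8, -6); (1, -9/2) → (2, -9)

image vertices: (2, -12), (2, 12), (8, -6), (2, -9)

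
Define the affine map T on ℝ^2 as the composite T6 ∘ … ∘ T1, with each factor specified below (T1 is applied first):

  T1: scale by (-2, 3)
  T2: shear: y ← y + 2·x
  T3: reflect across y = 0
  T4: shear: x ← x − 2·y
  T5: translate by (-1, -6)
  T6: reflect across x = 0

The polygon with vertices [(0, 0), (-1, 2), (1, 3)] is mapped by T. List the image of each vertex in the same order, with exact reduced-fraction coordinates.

image vertices: (1, -6), (-21, -16), (-7, -11)

T1 scale by (-2, 3): (0, 0) → (0, 0); (-1, 2) → (2, 6); (1, 3) → (-2, 9)
T2 shear: y ← y + 2·x: (0, 0) → (0, 0); (2, 6) → (2, 10); (-2, 9) → (-2, 5)
T3 reflect across y = 0: (0, 0) → (0, 0); (2, 10) → (2, -10); (-2, 5) → (-2, -5)
T4 shear: x ← x − 2·y: (0, 0) → (0, 0); (2, -10) → (22, -10); (-2, -5) → (8, -5)
T5 translate by (-1, -6): (0, 0) → (-1, -6); (22, -10) → (21, -16); (8, -5) → (7, -11)
T6 reflect across x = 0: (-1, -6) → (1, -6); (21, -16) → (-21, -16); (7, -11) → (-7, -11)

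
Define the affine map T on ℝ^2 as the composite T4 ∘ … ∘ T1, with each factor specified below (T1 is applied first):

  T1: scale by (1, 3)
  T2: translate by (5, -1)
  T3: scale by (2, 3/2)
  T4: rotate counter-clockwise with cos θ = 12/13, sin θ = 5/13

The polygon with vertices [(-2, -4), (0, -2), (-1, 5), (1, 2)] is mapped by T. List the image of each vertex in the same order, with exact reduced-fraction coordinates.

T1 scale by (1, 3): (-2, -4) → (-2, -12); (0, -2) → (0, -6); (-1, 5) → (-1, 15); (1, 2) → (1, 6)
T2 translate by (5, -1): (-2, -12) → (3, -13); (0, -6) → (5, -7); (-1, 15) → (4, 14); (1, 6) → (6, 5)
T3 scale by (2, 3/2): (3, -13) → (6, -39/2); (5, -7) → (10, -21/2); (4, 14) → (8, 21); (6, 5) → (12, 15/2)
T4 rotate counter-clockwise with cos θ = 12/13, sin θ = 5/13: (6, -39/2) → (339/26, -204/13); (10, -21/2) → (345/26, -76/13); (8, 21) → (-9/13, 292/13); (12, 15/2) → (213/26, 150/13)

image vertices: (339/26, -204/13), (345/26, -76/13), (-9/13, 292/13), (213/26, 150/13)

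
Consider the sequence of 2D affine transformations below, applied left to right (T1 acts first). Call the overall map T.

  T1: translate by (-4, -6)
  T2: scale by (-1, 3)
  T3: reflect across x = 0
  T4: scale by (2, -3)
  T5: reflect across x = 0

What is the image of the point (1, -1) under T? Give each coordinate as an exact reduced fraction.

T1 translate by (-4, -6): (1, -1) → (-3, -7)
T2 scale by (-1, 3): (-3, -7) → (3, -21)
T3 reflect across x = 0: (3, -21) → (-3, -21)
T4 scale by (2, -3): (-3, -21) → (-6, 63)
T5 reflect across x = 0: (-6, 63) → (6, 63)

T(p) = (6, 63)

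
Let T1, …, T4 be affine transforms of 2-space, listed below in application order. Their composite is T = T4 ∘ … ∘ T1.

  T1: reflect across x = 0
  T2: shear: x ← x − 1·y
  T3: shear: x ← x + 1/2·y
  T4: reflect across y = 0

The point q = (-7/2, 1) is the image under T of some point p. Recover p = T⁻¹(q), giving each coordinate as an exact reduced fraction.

T1 = [-1 0 0; 0 1 0; 0 0 1]
T2·T1 = [-1 -1 0; 0 1 0; 0 0 1]
T3·…·T1 = [-1 -1/2 0; 0 1 0; 0 0 1]
T4·…·T1 = [-1 -1/2 0; 0 -1 0; 0 0 1]
det M = 1; M⁻¹ = [-1 1/2 0; 0 -1 0; 0 0 1]
M⁻¹ · (-7/2, 1)ᵀ = (4, -1)ᵀ

p = (4, -1)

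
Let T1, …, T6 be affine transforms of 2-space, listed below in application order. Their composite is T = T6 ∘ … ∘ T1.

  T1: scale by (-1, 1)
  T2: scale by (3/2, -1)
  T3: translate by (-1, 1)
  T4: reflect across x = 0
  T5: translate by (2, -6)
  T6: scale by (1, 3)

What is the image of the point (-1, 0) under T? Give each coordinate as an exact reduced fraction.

T1 scale by (-1, 1): (-1, 0) → (1, 0)
T2 scale by (3/2, -1): (1, 0) → (3/2, 0)
T3 translate by (-1, 1): (3/2, 0) → (1/2, 1)
T4 reflect across x = 0: (1/2, 1) → (-1/2, 1)
T5 translate by (2, -6): (-1/2, 1) → (3/2, -5)
T6 scale by (1, 3): (3/2, -5) → (3/2, -15)

T(p) = (3/2, -15)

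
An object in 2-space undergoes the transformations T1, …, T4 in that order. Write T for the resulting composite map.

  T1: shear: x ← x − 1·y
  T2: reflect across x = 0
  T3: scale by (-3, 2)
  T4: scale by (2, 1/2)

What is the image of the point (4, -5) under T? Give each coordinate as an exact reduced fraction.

T(p) = (54, -5)

T1 shear: x ← x − 1·y: (4, -5) → (9, -5)
T2 reflect across x = 0: (9, -5) → (-9, -5)
T3 scale by (-3, 2): (-9, -5) → (27, -10)
T4 scale by (2, 1/2): (27, -10) → (54, -5)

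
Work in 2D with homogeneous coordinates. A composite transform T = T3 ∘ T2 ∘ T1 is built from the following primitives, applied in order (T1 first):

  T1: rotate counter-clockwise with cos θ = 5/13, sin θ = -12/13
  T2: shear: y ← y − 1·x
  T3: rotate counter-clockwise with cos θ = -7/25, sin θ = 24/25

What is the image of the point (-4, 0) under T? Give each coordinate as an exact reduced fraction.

T1 rotate counter-clockwise with cos θ = 5/13, sin θ = -12/13: (-4, 0) → (-20/13, 48/13)
T2 shear: y ← y − 1·x: (-20/13, 48/13) → (-20/13, 68/13)
T3 rotate counter-clockwise with cos θ = -7/25, sin θ = 24/25: (-20/13, 68/13) → (-1492/325, -956/325)

T(p) = (-1492/325, -956/325)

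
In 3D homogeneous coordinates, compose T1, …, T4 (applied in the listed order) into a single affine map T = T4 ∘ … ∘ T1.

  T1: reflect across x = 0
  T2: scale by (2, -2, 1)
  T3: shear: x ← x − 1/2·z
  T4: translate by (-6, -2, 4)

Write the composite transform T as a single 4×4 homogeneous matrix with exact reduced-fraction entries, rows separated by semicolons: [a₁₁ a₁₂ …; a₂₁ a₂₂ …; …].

T = [-2 0 -1/2 -6; 0 -2 0 -2; 0 0 1 4; 0 0 0 1]

T1 = [-1 0 0 0; 0 1 0 0; 0 0 1 0; 0 0 0 1]
T2·T1 = [-2 0 0 0; 0 -2 0 0; 0 0 1 0; 0 0 0 1]
T3·…·T1 = [-2 0 -1/2 0; 0 -2 0 0; 0 0 1 0; 0 0 0 1]
T4·…·T1 = [-2 0 -1/2 -6; 0 -2 0 -2; 0 0 1 4; 0 0 0 1]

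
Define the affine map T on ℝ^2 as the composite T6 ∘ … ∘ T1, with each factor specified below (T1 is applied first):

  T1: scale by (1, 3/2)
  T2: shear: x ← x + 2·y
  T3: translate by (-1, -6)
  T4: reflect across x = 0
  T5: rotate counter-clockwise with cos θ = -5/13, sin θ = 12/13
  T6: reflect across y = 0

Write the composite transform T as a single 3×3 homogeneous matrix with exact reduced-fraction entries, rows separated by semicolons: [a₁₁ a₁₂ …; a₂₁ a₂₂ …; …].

T1 = [1 0 0; 0 3/2 0; 0 0 1]
T2·T1 = [1 3 0; 0 3/2 0; 0 0 1]
T3·…·T1 = [1 3 -1; 0 3/2 -6; 0 0 1]
T4·…·T1 = [-1 -3 1; 0 3/2 -6; 0 0 1]
T5·…·T1 = [5/13 -3/13 67/13; -12/13 -87/26 42/13; 0 0 1]
T6·…·T1 = [5/13 -3/13 67/13; 12/13 87/26 -42/13; 0 0 1]

T = [5/13 -3/13 67/13; 12/13 87/26 -42/13; 0 0 1]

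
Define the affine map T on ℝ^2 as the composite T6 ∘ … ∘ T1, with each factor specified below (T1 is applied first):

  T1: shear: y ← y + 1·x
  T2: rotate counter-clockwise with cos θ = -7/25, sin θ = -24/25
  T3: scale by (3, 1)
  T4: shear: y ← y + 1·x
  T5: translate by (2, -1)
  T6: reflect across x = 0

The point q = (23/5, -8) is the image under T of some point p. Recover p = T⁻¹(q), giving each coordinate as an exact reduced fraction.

p = (1, -3)

T1 = [1 0 0; 1 1 0; 0 0 1]
T2·T1 = [17/25 24/25 0; -31/25 -7/25 0; 0 0 1]
T3·…·T1 = [51/25 72/25 0; -31/25 -7/25 0; 0 0 1]
T4·…·T1 = [51/25 72/25 0; 4/5 13/5 0; 0 0 1]
T5·…·T1 = [51/25 72/25 2; 4/5 13/5 -1; 0 0 1]
T6·…·T1 = [-51/25 -72/25 -2; 4/5 13/5 -1; 0 0 1]
det M = -3; M⁻¹ = [-13/15 -24/25 -202/75; 4/15 17/25 91/75; 0 0 1]
M⁻¹ · (23/5, -8)ᵀ = (1, -3)ᵀ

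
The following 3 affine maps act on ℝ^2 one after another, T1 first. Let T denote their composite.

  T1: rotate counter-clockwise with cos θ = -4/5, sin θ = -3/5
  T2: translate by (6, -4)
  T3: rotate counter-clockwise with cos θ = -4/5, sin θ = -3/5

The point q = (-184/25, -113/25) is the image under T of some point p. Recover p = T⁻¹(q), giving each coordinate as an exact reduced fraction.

p = (-4, -1)

T1 = [-4/5 3/5 0; -3/5 -4/5 0; 0 0 1]
T2·T1 = [-4/5 3/5 6; -3/5 -4/5 -4; 0 0 1]
T3·…·T1 = [7/25 -24/25 -36/5; 24/25 7/25 -2/5; 0 0 1]
det M = 1; M⁻¹ = [7/25 24/25 12/5; -24/25 7/25 -34/5; 0 0 1]
M⁻¹ · (-184/25, -113/25)ᵀ = (-4, -1)ᵀ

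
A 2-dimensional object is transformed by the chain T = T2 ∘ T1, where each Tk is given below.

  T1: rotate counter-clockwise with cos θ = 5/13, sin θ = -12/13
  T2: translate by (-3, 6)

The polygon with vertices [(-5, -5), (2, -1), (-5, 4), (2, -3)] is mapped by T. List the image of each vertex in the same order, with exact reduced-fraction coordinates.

image vertices: (-124/13, 113/13), (-41/13, 49/13), (-16/13, 158/13), (-5, 3)

T1 rotate counter-clockwise with cos θ = 5/13, sin θ = -12/13: (-5, -5) → (-85/13, 35/13); (2, -1) → (-2/13, -29/13); (-5, 4) → (23/13, 80/13); (2, -3) → (-2, -3)
T2 translate by (-3, 6): (-85/13, 35/13) → (-124/13, 113/13); (-2/13, -29/13) → (-41/13, 49/13); (23/13, 80/13) → (-16/13, 158/13); (-2, -3) → (-5, 3)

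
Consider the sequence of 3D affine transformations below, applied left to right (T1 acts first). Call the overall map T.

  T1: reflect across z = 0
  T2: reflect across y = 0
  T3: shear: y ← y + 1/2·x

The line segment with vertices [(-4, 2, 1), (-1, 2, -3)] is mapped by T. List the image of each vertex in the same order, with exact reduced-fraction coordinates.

T1 reflect across z = 0: (-4, 2, 1) → (-4, 2, -1); (-1, 2, -3) → (-1, 2, 3)
T2 reflect across y = 0: (-4, 2, -1) → (-4, -2, -1); (-1, 2, 3) → (-1, -2, 3)
T3 shear: y ← y + 1/2·x: (-4, -2, -1) → (-4, -4, -1); (-1, -2, 3) → (-1, -5/2, 3)

image vertices: (-4, -4, -1), (-1, -5/2, 3)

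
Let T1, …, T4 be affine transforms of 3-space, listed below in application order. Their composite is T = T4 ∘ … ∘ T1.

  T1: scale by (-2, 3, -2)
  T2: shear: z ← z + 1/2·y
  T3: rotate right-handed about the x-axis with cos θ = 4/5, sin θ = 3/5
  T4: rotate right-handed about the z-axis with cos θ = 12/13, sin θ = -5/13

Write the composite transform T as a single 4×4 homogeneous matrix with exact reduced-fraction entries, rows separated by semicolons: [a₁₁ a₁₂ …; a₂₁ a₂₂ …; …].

T1 = [-2 0 0 0; 0 3 0 0; 0 0 -2 0; 0 0 0 1]
T2·T1 = [-2 0 0 0; 0 3 0 0; 0 3/2 -2 0; 0 0 0 1]
T3·…·T1 = [-2 0 0 0; 0 3/2 6/5 0; 0 3 -8/5 0; 0 0 0 1]
T4·…·T1 = [-24/13 15/26 6/13 0; 10/13 18/13 72/65 0; 0 3 -8/5 0; 0 0 0 1]

T = [-24/13 15/26 6/13 0; 10/13 18/13 72/65 0; 0 3 -8/5 0; 0 0 0 1]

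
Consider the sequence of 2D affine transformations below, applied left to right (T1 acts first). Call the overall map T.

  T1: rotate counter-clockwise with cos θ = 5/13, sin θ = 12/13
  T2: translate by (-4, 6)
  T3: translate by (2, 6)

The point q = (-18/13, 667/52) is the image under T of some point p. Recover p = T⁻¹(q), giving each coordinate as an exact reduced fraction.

p = (1, -1/4)

T1 = [5/13 -12/13 0; 12/13 5/13 0; 0 0 1]
T2·T1 = [5/13 -12/13 -4; 12/13 5/13 6; 0 0 1]
T3·…·T1 = [5/13 -12/13 -2; 12/13 5/13 12; 0 0 1]
det M = 1; M⁻¹ = [5/13 12/13 -134/13; -12/13 5/13 -84/13; 0 0 1]
M⁻¹ · (-18/13, 667/52)ᵀ = (1, -1/4)ᵀ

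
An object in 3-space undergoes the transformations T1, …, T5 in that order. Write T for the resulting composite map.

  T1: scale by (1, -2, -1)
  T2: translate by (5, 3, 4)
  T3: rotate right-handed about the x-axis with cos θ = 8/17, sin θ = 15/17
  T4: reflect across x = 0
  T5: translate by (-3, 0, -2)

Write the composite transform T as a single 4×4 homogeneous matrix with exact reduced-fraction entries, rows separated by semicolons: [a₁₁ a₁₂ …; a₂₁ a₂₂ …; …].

T = [-1 0 0 -8; 0 -16/17 15/17 -36/17; 0 -30/17 -8/17 43/17; 0 0 0 1]

T1 = [1 0 0 0; 0 -2 0 0; 0 0 -1 0; 0 0 0 1]
T2·T1 = [1 0 0 5; 0 -2 0 3; 0 0 -1 4; 0 0 0 1]
T3·…·T1 = [1 0 0 5; 0 -16/17 15/17 -36/17; 0 -30/17 -8/17 77/17; 0 0 0 1]
T4·…·T1 = [-1 0 0 -5; 0 -16/17 15/17 -36/17; 0 -30/17 -8/17 77/17; 0 0 0 1]
T5·…·T1 = [-1 0 0 -8; 0 -16/17 15/17 -36/17; 0 -30/17 -8/17 43/17; 0 0 0 1]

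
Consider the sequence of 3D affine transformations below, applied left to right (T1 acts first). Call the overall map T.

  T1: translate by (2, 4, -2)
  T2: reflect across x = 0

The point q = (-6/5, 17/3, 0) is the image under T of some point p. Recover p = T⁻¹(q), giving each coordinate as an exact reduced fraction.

p = (-4/5, 5/3, 2)

T1 = [1 0 0 2; 0 1 0 4; 0 0 1 -2; 0 0 0 1]
T2·T1 = [-1 0 0 -2; 0 1 0 4; 0 0 1 -2; 0 0 0 1]
det M = -1; M⁻¹ = [-1 0 0 -2; 0 1 0 -4; 0 0 1 2; 0 0 0 1]
M⁻¹ · (-6/5, 17/3, 0)ᵀ = (-4/5, 5/3, 2)ᵀ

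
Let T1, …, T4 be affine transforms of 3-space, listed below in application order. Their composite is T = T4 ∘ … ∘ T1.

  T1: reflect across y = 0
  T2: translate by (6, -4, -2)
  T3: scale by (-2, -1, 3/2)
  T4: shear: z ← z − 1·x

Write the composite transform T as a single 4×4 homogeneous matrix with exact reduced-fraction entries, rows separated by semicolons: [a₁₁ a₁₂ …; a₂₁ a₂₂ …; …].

T = [-2 0 0 -12; 0 1 0 4; 2 0 3/2 9; 0 0 0 1]

T1 = [1 0 0 0; 0 -1 0 0; 0 0 1 0; 0 0 0 1]
T2·T1 = [1 0 0 6; 0 -1 0 -4; 0 0 1 -2; 0 0 0 1]
T3·…·T1 = [-2 0 0 -12; 0 1 0 4; 0 0 3/2 -3; 0 0 0 1]
T4·…·T1 = [-2 0 0 -12; 0 1 0 4; 2 0 3/2 9; 0 0 0 1]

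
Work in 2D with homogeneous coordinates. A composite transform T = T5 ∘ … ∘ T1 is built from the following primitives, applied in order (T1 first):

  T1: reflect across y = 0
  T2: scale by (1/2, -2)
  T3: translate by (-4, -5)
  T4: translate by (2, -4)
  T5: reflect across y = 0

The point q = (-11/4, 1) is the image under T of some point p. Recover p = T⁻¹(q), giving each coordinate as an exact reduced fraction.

p = (-3/2, 4)

T1 = [1 0 0; 0 -1 0; 0 0 1]
T2·T1 = [1/2 0 0; 0 2 0; 0 0 1]
T3·…·T1 = [1/2 0 -4; 0 2 -5; 0 0 1]
T4·…·T1 = [1/2 0 -2; 0 2 -9; 0 0 1]
T5·…·T1 = [1/2 0 -2; 0 -2 9; 0 0 1]
det M = -1; M⁻¹ = [2 0 4; 0 -1/2 9/2; 0 0 1]
M⁻¹ · (-11/4, 1)ᵀ = (-3/2, 4)ᵀ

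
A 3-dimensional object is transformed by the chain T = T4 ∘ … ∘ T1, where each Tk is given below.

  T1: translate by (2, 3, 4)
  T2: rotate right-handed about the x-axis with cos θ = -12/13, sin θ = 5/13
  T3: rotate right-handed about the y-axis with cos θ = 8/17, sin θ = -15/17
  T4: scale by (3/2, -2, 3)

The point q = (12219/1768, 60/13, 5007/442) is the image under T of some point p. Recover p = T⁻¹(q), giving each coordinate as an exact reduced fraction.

T1 = [1 0 0 2; 0 1 0 3; 0 0 1 4; 0 0 0 1]
T2·T1 = [1 0 0 2; 0 -12/13 -5/13 -56/13; 0 5/13 -12/13 -33/13; 0 0 0 1]
T3·…·T1 = [8/17 -75/221 180/221 703/221; 0 -12/13 -5/13 -56/13; 15/17 40/221 -96/221 126/221; 0 0 0 1]
T4·…·T1 = [12/17 -225/442 270/221 2109/442; 0 24/13 10/13 112/13; 45/17 120/221 -288/221 378/221; 0 0 0 1]
det M = -9; M⁻¹ = [16/51 0 5/17 -2; -50/221 6/13 40/663 -3; 120/221 5/26 -32/221 -4; 0 0 0 1]
M⁻¹ · (12219/1768, 60/13, 5007/442)ᵀ = (7/2, -7/4, -1)ᵀ

p = (7/2, -7/4, -1)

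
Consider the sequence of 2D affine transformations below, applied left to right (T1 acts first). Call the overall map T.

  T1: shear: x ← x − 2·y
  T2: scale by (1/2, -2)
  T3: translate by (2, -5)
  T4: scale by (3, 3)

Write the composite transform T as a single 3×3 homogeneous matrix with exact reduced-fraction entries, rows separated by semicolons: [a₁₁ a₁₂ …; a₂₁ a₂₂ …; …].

T1 = [1 -2 0; 0 1 0; 0 0 1]
T2·T1 = [1/2 -1 0; 0 -2 0; 0 0 1]
T3·…·T1 = [1/2 -1 2; 0 -2 -5; 0 0 1]
T4·…·T1 = [3/2 -3 6; 0 -6 -15; 0 0 1]

T = [3/2 -3 6; 0 -6 -15; 0 0 1]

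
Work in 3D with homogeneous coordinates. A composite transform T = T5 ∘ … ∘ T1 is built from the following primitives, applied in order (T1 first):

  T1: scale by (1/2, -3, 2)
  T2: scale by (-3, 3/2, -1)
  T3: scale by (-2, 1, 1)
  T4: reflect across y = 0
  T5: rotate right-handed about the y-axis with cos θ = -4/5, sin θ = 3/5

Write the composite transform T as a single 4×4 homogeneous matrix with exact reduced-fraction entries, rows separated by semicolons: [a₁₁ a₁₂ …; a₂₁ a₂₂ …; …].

T1 = [1/2 0 0 0; 0 -3 0 0; 0 0 2 0; 0 0 0 1]
T2·T1 = [-3/2 0 0 0; 0 -9/2 0 0; 0 0 -2 0; 0 0 0 1]
T3·…·T1 = [3 0 0 0; 0 -9/2 0 0; 0 0 -2 0; 0 0 0 1]
T4·…·T1 = [3 0 0 0; 0 9/2 0 0; 0 0 -2 0; 0 0 0 1]
T5·…·T1 = [-12/5 0 -6/5 0; 0 9/2 0 0; -9/5 0 8/5 0; 0 0 0 1]

T = [-12/5 0 -6/5 0; 0 9/2 0 0; -9/5 0 8/5 0; 0 0 0 1]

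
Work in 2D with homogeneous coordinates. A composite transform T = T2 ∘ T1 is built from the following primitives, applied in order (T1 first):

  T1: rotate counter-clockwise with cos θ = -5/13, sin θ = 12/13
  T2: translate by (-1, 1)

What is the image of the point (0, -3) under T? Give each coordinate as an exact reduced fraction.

T1 rotate counter-clockwise with cos θ = -5/13, sin θ = 12/13: (0, -3) → (36/13, 15/13)
T2 translate by (-1, 1): (36/13, 15/13) → (23/13, 28/13)

T(p) = (23/13, 28/13)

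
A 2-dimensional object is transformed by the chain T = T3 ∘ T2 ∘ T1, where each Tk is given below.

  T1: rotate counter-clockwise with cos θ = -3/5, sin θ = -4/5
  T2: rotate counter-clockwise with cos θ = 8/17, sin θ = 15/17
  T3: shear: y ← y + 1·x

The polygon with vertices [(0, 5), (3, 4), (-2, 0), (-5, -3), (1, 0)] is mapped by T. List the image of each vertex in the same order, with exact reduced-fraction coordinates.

T1 rotate counter-clockwise with cos θ = -3/5, sin θ = -4/5: (0, 5) → (4, -3); (3, 4) → (7/5, -24/5); (-2, 0) → (6/5, 8/5); (-5, -3) → (3/5, 29/5); (1, 0) → (-3/5, -4/5)
T2 rotate counter-clockwise with cos θ = 8/17, sin θ = 15/17: (4, -3) → (77/17, 36/17); (7/5, -24/5) → (416/85, -87/85); (6/5, 8/5) → (-72/85, 154/85); (3/5, 29/5) → (-411/85, 277/85); (-3/5, -4/5) → (36/85, -77/85)
T3 shear: y ← y + 1·x: (77/17, 36/17) → (77/17, 113/17); (416/85, -87/85) → (416/85, 329/85); (-72/85, 154/85) → (-72/85, 82/85); (-411/85, 277/85) → (-411/85, -134/85); (36/85, -77/85) → (36/85, -41/85)

image vertices: (77/17, 113/17), (416/85, 329/85), (-72/85, 82/85), (-411/85, -134/85), (36/85, -41/85)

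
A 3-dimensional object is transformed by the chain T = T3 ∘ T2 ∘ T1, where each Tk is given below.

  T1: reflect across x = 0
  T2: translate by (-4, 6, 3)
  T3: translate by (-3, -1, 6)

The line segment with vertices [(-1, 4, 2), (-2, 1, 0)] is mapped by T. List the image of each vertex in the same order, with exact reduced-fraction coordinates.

T1 reflect across x = 0: (-1, 4, 2) → (1, 4, 2); (-2, 1, 0) → (2, 1, 0)
T2 translate by (-4, 6, 3): (1, 4, 2) → (-3, 10, 5); (2, 1, 0) → (-2, 7, 3)
T3 translate by (-3, -1, 6): (-3, 10, 5) → (-6, 9, 11); (-2, 7, 3) → (-5, 6, 9)

image vertices: (-6, 9, 11), (-5, 6, 9)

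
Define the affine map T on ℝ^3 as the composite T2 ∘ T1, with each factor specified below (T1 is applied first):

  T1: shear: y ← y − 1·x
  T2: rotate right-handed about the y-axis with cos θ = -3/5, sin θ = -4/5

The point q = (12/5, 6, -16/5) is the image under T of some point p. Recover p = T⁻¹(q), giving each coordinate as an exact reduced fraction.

p = (-4, 2, 0)

T1 = [1 0 0 0; -1 1 0 0; 0 0 1 0; 0 0 0 1]
T2·T1 = [-3/5 0 -4/5 0; -1 1 0 0; 4/5 0 -3/5 0; 0 0 0 1]
det M = 1; M⁻¹ = [-3/5 0 4/5 0; -3/5 1 4/5 0; -4/5 0 -3/5 0; 0 0 0 1]
M⁻¹ · (12/5, 6, -16/5)ᵀ = (-4, 2, 0)ᵀ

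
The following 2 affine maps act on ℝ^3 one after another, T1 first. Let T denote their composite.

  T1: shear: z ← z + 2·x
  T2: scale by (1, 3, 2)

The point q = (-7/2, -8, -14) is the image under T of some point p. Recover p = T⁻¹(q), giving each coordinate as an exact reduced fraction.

T1 = [1 0 0 0; 0 1 0 0; 2 0 1 0; 0 0 0 1]
T2·T1 = [1 0 0 0; 0 3 0 0; 4 0 2 0; 0 0 0 1]
det M = 6; M⁻¹ = [1 0 0 0; 0 1/3 0 0; -2 0 1/2 0; 0 0 0 1]
M⁻¹ · (-7/2, -8, -14)ᵀ = (-7/2, -8/3, 0)ᵀ

p = (-7/2, -8/3, 0)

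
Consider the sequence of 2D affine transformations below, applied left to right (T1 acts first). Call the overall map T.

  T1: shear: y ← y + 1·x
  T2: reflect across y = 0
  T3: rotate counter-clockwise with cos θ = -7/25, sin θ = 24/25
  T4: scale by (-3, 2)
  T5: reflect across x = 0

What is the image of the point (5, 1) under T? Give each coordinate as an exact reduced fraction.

T(p) = (327/25, 324/25)

T1 shear: y ← y + 1·x: (5, 1) → (5, 6)
T2 reflect across y = 0: (5, 6) → (5, -6)
T3 rotate counter-clockwise with cos θ = -7/25, sin θ = 24/25: (5, -6) → (109/25, 162/25)
T4 scale by (-3, 2): (109/25, 162/25) → (-327/25, 324/25)
T5 reflect across x = 0: (-327/25, 324/25) → (327/25, 324/25)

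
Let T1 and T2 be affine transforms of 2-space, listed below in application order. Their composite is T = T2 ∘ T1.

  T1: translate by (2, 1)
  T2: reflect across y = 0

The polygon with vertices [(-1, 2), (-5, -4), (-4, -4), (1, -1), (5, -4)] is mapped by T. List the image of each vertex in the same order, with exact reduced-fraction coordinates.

T1 translate by (2, 1): (-1, 2) → (1, 3); (-5, -4) → (-3, -3); (-4, -4) → (-2, -3); (1, -1) → (3, 0); (5, -4) → (7, -3)
T2 reflect across y = 0: (1, 3) → (1, -3); (-3, -3) → (-3, 3); (-2, -3) → (-2, 3); (3, 0) → (3, 0); (7, -3) → (7, 3)

image vertices: (1, -3), (-3, 3), (-2, 3), (3, 0), (7, 3)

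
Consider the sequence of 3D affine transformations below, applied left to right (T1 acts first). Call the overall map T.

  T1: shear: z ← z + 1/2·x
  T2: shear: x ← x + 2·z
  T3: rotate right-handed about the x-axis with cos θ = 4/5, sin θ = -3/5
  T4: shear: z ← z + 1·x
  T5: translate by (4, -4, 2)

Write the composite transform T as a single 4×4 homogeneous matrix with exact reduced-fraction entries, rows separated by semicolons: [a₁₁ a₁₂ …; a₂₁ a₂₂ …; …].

T1 = [1 0 0 0; 0 1 0 0; 1/2 0 1 0; 0 0 0 1]
T2·T1 = [2 0 2 0; 0 1 0 0; 1/2 0 1 0; 0 0 0 1]
T3·…·T1 = [2 0 2 0; 3/10 4/5 3/5 0; 2/5 -3/5 4/5 0; 0 0 0 1]
T4·…·T1 = [2 0 2 0; 3/10 4/5 3/5 0; 12/5 -3/5 14/5 0; 0 0 0 1]
T5·…·T1 = [2 0 2 4; 3/10 4/5 3/5 -4; 12/5 -3/5 14/5 2; 0 0 0 1]

T = [2 0 2 4; 3/10 4/5 3/5 -4; 12/5 -3/5 14/5 2; 0 0 0 1]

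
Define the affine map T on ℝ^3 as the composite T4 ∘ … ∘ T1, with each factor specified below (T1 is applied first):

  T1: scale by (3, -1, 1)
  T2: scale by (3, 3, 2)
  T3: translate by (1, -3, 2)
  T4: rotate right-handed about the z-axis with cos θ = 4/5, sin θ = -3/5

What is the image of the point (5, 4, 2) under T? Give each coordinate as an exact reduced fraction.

T(p) = (139/5, -198/5, 6)

T1 scale by (3, -1, 1): (5, 4, 2) → (15, -4, 2)
T2 scale by (3, 3, 2): (15, -4, 2) → (45, -12, 4)
T3 translate by (1, -3, 2): (45, -12, 4) → (46, -15, 6)
T4 rotate right-handed about the z-axis with cos θ = 4/5, sin θ = -3/5: (46, -15, 6) → (139/5, -198/5, 6)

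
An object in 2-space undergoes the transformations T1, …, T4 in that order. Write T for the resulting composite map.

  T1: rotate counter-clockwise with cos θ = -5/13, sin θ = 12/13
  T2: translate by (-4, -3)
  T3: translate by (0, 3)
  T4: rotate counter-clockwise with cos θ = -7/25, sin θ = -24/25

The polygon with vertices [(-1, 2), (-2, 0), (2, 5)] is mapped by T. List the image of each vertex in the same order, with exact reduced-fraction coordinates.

image vertices: (-31/325, 1858/325), (-282/325, 1176/325), (166/65, 587/65)

T1 rotate counter-clockwise with cos θ = -5/13, sin θ = 12/13: (-1, 2) → (-19/13, -22/13); (-2, 0) → (10/13, -24/13); (2, 5) → (-70/13, -1/13)
T2 translate by (-4, -3): (-19/13, -22/13) → (-71/13, -61/13); (10/13, -24/13) → (-42/13, -63/13); (-70/13, -1/13) → (-122/13, -40/13)
T3 translate by (0, 3): (-71/13, -61/13) → (-71/13, -22/13); (-42/13, -63/13) → (-42/13, -24/13); (-122/13, -40/13) → (-122/13, -1/13)
T4 rotate counter-clockwise with cos θ = -7/25, sin θ = -24/25: (-71/13, -22/13) → (-31/325, 1858/325); (-42/13, -24/13) → (-282/325, 1176/325); (-122/13, -1/13) → (166/65, 587/65)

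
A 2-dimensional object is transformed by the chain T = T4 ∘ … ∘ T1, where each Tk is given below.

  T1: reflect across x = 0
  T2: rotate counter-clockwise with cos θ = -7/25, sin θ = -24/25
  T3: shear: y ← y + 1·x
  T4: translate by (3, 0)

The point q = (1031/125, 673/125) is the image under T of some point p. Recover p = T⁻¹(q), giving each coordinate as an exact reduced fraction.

p = (8/5, 5)

T1 = [-1 0 0; 0 1 0; 0 0 1]
T2·T1 = [7/25 24/25 0; 24/25 -7/25 0; 0 0 1]
T3·…·T1 = [7/25 24/25 0; 31/25 17/25 0; 0 0 1]
T4·…·T1 = [7/25 24/25 3; 31/25 17/25 0; 0 0 1]
det M = -1; M⁻¹ = [-17/25 24/25 51/25; 31/25 -7/25 -93/25; 0 0 1]
M⁻¹ · (1031/125, 673/125)ᵀ = (8/5, 5)ᵀ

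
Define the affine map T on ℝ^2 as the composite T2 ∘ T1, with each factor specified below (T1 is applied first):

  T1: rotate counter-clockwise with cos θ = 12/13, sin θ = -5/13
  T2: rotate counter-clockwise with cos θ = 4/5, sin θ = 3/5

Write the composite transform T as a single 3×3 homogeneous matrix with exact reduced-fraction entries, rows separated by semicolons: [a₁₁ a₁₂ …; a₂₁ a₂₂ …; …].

T = [63/65 -16/65 0; 16/65 63/65 0; 0 0 1]

T1 = [12/13 5/13 0; -5/13 12/13 0; 0 0 1]
T2·T1 = [63/65 -16/65 0; 16/65 63/65 0; 0 0 1]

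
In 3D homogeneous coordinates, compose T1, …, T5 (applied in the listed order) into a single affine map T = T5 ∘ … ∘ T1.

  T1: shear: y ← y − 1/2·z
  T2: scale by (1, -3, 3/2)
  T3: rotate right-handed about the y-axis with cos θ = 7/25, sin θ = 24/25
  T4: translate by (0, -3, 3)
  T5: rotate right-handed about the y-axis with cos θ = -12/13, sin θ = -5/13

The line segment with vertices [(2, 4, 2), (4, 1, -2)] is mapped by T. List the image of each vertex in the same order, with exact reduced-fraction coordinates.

image vertices: (-1272/325, -12, -146/325), (738/325, -9, 284/325)

T1 shear: y ← y − 1/2·z: (2, 4, 2) → (2, 3, 2); (4, 1, -2) → (4, 2, -2)
T2 scale by (1, -3, 3/2): (2, 3, 2) → (2, -9, 3); (4, 2, -2) → (4, -6, -3)
T3 rotate right-handed about the y-axis with cos θ = 7/25, sin θ = 24/25: (2, -9, 3) → (86/25, -9, -27/25); (4, -6, -3) → (-44/25, -6, -117/25)
T4 translate by (0, -3, 3): (86/25, -9, -27/25) → (86/25, -12, 48/25); (-44/25, -6, -117/25) → (-44/25, -9, -42/25)
T5 rotate right-handed about the y-axis with cos θ = -12/13, sin θ = -5/13: (86/25, -12, 48/25) → (-1272/325, -12, -146/325); (-44/25, -9, -42/25) → (738/325, -9, 284/325)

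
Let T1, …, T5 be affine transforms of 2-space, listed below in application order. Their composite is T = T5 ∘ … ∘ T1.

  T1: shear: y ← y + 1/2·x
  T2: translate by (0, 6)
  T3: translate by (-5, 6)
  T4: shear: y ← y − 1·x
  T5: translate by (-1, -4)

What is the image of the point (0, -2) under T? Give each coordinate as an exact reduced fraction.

T(p) = (-6, 11)

T1 shear: y ← y + 1/2·x: (0, -2) → (0, -2)
T2 translate by (0, 6): (0, -2) → (0, 4)
T3 translate by (-5, 6): (0, 4) → (-5, 10)
T4 shear: y ← y − 1·x: (-5, 10) → (-5, 15)
T5 translate by (-1, -4): (-5, 15) → (-6, 11)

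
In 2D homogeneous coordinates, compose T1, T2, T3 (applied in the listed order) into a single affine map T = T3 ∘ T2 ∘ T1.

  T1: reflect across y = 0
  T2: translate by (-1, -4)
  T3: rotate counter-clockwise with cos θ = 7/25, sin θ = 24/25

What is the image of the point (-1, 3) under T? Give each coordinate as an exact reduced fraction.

T1 reflect across y = 0: (-1, 3) → (-1, -3)
T2 translate by (-1, -4): (-1, -3) → (-2, -7)
T3 rotate counter-clockwise with cos θ = 7/25, sin θ = 24/25: (-2, -7) → (154/25, -97/25)

T(p) = (154/25, -97/25)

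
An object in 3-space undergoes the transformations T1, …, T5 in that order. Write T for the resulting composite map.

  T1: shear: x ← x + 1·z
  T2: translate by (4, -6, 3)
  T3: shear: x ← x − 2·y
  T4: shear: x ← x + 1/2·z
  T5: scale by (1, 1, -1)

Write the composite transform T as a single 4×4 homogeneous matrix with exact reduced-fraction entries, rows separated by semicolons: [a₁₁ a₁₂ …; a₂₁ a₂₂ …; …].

T = [1 -2 3/2 35/2; 0 1 0 -6; 0 0 -1 -3; 0 0 0 1]

T1 = [1 0 1 0; 0 1 0 0; 0 0 1 0; 0 0 0 1]
T2·T1 = [1 0 1 4; 0 1 0 -6; 0 0 1 3; 0 0 0 1]
T3·…·T1 = [1 -2 1 16; 0 1 0 -6; 0 0 1 3; 0 0 0 1]
T4·…·T1 = [1 -2 3/2 35/2; 0 1 0 -6; 0 0 1 3; 0 0 0 1]
T5·…·T1 = [1 -2 3/2 35/2; 0 1 0 -6; 0 0 -1 -3; 0 0 0 1]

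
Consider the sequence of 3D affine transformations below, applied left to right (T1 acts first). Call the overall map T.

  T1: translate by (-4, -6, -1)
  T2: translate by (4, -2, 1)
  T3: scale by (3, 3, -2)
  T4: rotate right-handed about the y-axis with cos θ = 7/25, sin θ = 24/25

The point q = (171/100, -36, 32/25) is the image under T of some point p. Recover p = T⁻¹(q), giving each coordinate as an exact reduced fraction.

p = (-1/4, -4, -1)

T1 = [1 0 0 -4; 0 1 0 -6; 0 0 1 -1; 0 0 0 1]
T2·T1 = [1 0 0 0; 0 1 0 -8; 0 0 1 0; 0 0 0 1]
T3·…·T1 = [3 0 0 0; 0 3 0 -24; 0 0 -2 0; 0 0 0 1]
T4·…·T1 = [21/25 0 -48/25 0; 0 3 0 -24; -72/25 0 -14/25 0; 0 0 0 1]
det M = -18; M⁻¹ = [7/75 0 -8/25 0; 0 1/3 0 8; -12/25 0 -7/50 0; 0 0 0 1]
M⁻¹ · (171/100, -36, 32/25)ᵀ = (-1/4, -4, -1)ᵀ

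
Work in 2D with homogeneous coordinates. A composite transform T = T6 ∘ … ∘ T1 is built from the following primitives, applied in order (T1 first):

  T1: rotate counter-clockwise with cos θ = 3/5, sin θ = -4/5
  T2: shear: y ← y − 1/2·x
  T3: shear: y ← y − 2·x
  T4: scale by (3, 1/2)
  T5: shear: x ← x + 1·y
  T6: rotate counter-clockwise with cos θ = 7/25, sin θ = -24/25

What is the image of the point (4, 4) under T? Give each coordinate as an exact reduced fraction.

T(p) = (-559/125, -1387/125)

T1 rotate counter-clockwise with cos θ = 3/5, sin θ = -4/5: (4, 4) → (28/5, -4/5)
T2 shear: y ← y − 1/2·x: (28/5, -4/5) → (28/5, -18/5)
T3 shear: y ← y − 2·x: (28/5, -18/5) → (28/5, -74/5)
T4 scale by (3, 1/2): (28/5, -74/5) → (84/5, -37/5)
T5 shear: x ← x + 1·y: (84/5, -37/5) → (47/5, -37/5)
T6 rotate counter-clockwise with cos θ = 7/25, sin θ = -24/25: (47/5, -37/5) → (-559/125, -1387/125)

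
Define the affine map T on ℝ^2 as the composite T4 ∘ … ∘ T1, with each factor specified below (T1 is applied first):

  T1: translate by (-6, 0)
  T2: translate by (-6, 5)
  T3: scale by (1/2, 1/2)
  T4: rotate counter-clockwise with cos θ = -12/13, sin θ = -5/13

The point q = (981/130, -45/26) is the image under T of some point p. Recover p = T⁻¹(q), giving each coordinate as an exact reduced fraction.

T1 = [1 0 -6; 0 1 0; 0 0 1]
T2·T1 = [1 0 -12; 0 1 5; 0 0 1]
T3·…·T1 = [1/2 0 -6; 0 1/2 5/2; 0 0 1]
T4·…·T1 = [-6/13 5/26 13/2; -5/26 -6/13 0; 0 0 1]
det M = 1/4; M⁻¹ = [-24/13 -10/13 12; 10/13 -24/13 -5; 0 0 1]
M⁻¹ · (981/130, -45/26)ᵀ = (-3/5, 4)ᵀ

p = (-3/5, 4)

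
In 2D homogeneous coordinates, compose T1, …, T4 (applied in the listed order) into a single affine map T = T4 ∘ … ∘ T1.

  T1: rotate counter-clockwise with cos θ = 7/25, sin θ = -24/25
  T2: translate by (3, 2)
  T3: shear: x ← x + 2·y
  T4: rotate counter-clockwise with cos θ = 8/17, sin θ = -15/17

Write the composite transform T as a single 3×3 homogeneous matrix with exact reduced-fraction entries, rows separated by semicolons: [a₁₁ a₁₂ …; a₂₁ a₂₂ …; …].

T1 = [7/25 24/25 0; -24/25 7/25 0; 0 0 1]
T2·T1 = [7/25 24/25 3; -24/25 7/25 2; 0 0 1]
T3·…·T1 = [-41/25 38/25 7; -24/25 7/25 2; 0 0 1]
T4·…·T1 = [-688/425 409/425 86/17; 423/425 -514/425 -89/17; 0 0 1]

T = [-688/425 409/425 86/17; 423/425 -514/425 -89/17; 0 0 1]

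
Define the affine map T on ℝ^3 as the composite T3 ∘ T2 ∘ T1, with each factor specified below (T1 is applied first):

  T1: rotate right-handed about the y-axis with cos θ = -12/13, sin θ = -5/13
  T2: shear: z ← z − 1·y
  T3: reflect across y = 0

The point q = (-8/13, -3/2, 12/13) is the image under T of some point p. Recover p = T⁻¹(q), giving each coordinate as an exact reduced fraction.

p = (3/2, 3/2, -2)

T1 = [-12/13 0 -5/13 0; 0 1 0 0; 5/13 0 -12/13 0; 0 0 0 1]
T2·T1 = [-12/13 0 -5/13 0; 0 1 0 0; 5/13 -1 -12/13 0; 0 0 0 1]
T3·…·T1 = [-12/13 0 -5/13 0; 0 -1 0 0; 5/13 -1 -12/13 0; 0 0 0 1]
det M = -1; M⁻¹ = [-12/13 -5/13 5/13 0; 0 -1 0 0; -5/13 12/13 -12/13 0; 0 0 0 1]
M⁻¹ · (-8/13, -3/2, 12/13)ᵀ = (3/2, 3/2, -2)ᵀ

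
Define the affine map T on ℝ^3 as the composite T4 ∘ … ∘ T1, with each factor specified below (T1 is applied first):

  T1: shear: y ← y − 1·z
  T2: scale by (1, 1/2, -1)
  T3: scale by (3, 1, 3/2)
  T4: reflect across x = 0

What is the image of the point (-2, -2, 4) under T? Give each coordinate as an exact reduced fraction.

T(p) = (6, -3, -6)

T1 shear: y ← y − 1·z: (-2, -2, 4) → (-2, -6, 4)
T2 scale by (1, 1/2, -1): (-2, -6, 4) → (-2, -3, -4)
T3 scale by (3, 1, 3/2): (-2, -3, -4) → (-6, -3, -6)
T4 reflect across x = 0: (-6, -3, -6) → (6, -3, -6)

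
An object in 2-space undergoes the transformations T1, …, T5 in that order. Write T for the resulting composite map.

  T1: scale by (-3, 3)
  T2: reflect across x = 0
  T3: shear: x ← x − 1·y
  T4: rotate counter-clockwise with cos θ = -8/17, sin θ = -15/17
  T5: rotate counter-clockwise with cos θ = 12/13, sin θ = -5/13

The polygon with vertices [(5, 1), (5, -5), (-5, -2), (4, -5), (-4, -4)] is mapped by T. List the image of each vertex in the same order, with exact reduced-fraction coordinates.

image vertices: (-96/13, -129/13), (-7230/221, -1635/221), (699/221, 2286/221), (-6717/221, -1215/221), (-1680/221, 2052/221)

T1 scale by (-3, 3): (5, 1) → (-15, 3); (5, -5) → (-15, -15); (-5, -2) → (15, -6); (4, -5) → (-12, -15); (-4, -4) → (12, -12)
T2 reflect across x = 0: (-15, 3) → (15, 3); (-15, -15) → (15, -15); (15, -6) → (-15, -6); (-12, -15) → (12, -15); (12, -12) → (-12, -12)
T3 shear: x ← x − 1·y: (15, 3) → (12, 3); (15, -15) → (30, -15); (-15, -6) → (-9, -6); (12, -15) → (27, -15); (-12, -12) → (0, -12)
T4 rotate counter-clockwise with cos θ = -8/17, sin θ = -15/17: (12, 3) → (-3, -12); (30, -15) → (-465/17, -330/17); (-9, -6) → (-18/17, 183/17); (27, -15) → (-441/17, -285/17); (0, -12) → (-180/17, 96/17)
T5 rotate counter-clockwise with cos θ = 12/13, sin θ = -5/13: (-3, -12) → (-96/13, -129/13); (-465/17, -330/17) → (-7230/221, -1635/221); (-18/17, 183/17) → (699/221, 2286/221); (-441/17, -285/17) → (-6717/221, -1215/221); (-180/17, 96/17) → (-1680/221, 2052/221)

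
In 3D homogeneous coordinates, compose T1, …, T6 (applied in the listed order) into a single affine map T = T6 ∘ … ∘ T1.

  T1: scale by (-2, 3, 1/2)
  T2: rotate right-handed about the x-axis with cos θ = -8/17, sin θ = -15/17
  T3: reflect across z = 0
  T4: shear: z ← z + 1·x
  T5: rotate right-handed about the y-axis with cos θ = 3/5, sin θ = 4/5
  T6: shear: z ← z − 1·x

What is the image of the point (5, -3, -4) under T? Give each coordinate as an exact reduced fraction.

T(p) = (-1794/85, 42/17, 1511/85)

T1 scale by (-2, 3, 1/2): (5, -3, -4) → (-10, -9, -2)
T2 rotate right-handed about the x-axis with cos θ = -8/17, sin θ = -15/17: (-10, -9, -2) → (-10, 42/17, 151/17)
T3 reflect across z = 0: (-10, 42/17, 151/17) → (-10, 42/17, -151/17)
T4 shear: z ← z + 1·x: (-10, 42/17, -151/17) → (-10, 42/17, -321/17)
T5 rotate right-handed about the y-axis with cos θ = 3/5, sin θ = 4/5: (-10, 42/17, -321/17) → (-1794/85, 42/17, -283/85)
T6 shear: z ← z − 1·x: (-1794/85, 42/17, -283/85) → (-1794/85, 42/17, 1511/85)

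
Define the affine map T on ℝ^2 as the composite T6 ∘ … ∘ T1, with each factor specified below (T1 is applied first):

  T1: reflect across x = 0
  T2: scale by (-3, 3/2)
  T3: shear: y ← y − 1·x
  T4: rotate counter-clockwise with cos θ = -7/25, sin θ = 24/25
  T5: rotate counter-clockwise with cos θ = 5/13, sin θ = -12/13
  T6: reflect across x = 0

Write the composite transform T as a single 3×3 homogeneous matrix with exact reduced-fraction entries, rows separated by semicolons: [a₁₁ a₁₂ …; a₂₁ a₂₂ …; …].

T1 = [-1 0 0; 0 1 0; 0 0 1]
T2·T1 = [3 0 0; 0 3/2 0; 0 0 1]
T3·…·T1 = [3 0 0; -3 3/2 0; 0 0 1]
T4·…·T1 = [51/25 -36/25 0; 93/25 -21/50 0; 0 0 1]
T5·…·T1 = [1371/325 -306/325 0; -147/325 759/650 0; 0 0 1]
T6·…·T1 = [-1371/325 306/325 0; -147/325 759/650 0; 0 0 1]

T = [-1371/325 306/325 0; -147/325 759/650 0; 0 0 1]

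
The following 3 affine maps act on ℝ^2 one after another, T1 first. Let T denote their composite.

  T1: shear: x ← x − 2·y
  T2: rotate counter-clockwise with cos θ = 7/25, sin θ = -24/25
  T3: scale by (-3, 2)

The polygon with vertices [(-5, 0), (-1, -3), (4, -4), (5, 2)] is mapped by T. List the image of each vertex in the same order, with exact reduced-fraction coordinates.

T1 shear: x ← x − 2·y: (-5, 0) → (-5, 0); (-1, -3) → (5, -3); (4, -4) → (12, -4); (5, 2) → (1, 2)
T2 rotate counter-clockwise with cos θ = 7/25, sin θ = -24/25: (-5, 0) → (-7/5, 24/5); (5, -3) → (-37/25, -141/25); (12, -4) → (-12/25, -316/25); (1, 2) → (11/5, -2/5)
T3 scale by (-3, 2): (-7/5, 24/5) → (21/5, 48/5); (-37/25, -141/25) → (111/25, -282/25); (-12/25, -316/25) → (36/25, -632/25); (11/5, -2/5) → (-33/5, -4/5)

image vertices: (21/5, 48/5), (111/25, -282/25), (36/25, -632/25), (-33/5, -4/5)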